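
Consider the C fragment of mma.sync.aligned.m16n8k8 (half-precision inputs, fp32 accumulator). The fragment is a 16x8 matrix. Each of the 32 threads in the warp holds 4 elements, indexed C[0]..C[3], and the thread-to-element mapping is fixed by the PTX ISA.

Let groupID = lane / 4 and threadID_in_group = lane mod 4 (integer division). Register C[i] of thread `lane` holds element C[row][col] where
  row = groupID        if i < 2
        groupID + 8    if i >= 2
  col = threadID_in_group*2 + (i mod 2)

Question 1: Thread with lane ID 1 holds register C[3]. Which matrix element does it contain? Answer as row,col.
1: G=0,T=1
[3] (0+8,1*2+1) = (8,3)

8,3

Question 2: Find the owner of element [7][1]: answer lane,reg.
r: 7->gid=7,r8=0  c: 1->tid=0,i&1=1
L=7*4+0=28  i=0*2+1=1

28,1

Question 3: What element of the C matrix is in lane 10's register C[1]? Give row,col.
2,5

lane 10->10/4=2, 10 mod 4=2
i=1  r:2+0->2  c:2·2+1->5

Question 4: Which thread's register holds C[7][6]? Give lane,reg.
r=7->g=7,rb=0  c=6->t=3,b0=0
L=7*4+3=31  i=0*2+0=0

31,0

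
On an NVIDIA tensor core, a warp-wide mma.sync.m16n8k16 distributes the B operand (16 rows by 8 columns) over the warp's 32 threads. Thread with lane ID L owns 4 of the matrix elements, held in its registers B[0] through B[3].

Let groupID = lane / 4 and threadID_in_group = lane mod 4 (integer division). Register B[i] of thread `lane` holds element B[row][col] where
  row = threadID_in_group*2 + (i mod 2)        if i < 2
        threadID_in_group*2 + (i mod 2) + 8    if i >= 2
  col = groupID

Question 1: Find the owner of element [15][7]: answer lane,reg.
c=7⇒gr=7  r=15⇒Rb=1,th=3,odd=1
L=7*4+3=31  i=1*2+1=3

31,3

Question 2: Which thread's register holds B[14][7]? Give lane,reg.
c:7=>grp=7  r:14=>rB=1,tig=3,lo=0
L=7*4+3=31  i=1*2+0=2

31,2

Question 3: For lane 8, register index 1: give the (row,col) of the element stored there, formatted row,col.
1,2

lane 8: grp=2 (8/4), tig=0 (8%4)
i=1: r=0*2+1+0=1, c=grp=2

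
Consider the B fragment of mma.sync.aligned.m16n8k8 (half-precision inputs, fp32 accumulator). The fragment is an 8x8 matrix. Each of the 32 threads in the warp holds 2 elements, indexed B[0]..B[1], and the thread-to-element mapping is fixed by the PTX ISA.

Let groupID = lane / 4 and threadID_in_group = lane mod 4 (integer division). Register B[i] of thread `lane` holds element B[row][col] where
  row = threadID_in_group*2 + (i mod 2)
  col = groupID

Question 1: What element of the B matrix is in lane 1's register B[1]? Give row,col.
3,0

1: grp=0,tig=1
[1] (1*2+1,0) = (3,0)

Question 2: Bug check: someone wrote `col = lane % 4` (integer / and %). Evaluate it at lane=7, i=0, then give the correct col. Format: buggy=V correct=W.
buggy=3 correct=1

`lane % 4`[7,0]→3
L=7→G=7>>2=1, T=7&3=3
[0]→row 3·2+0=6  col G=1
col: 3 vs 1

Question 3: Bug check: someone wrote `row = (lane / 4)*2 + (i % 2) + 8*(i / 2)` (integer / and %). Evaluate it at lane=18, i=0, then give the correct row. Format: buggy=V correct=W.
buggy=8 correct=4

`(lane / 4)*2 + (i % 2) + 8*(i / 2)`[18,0]⇒8
lane 18⇒18/4=4, 18 mod 4=2
i=0  r:2·2+0⇒4  c:4
row: 8 vs 4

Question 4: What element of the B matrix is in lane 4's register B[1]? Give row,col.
1,1

lane 4: gid=1 (4/4), tid=0 (4%4)
i=1: r=0*2+1=1, c=gid=1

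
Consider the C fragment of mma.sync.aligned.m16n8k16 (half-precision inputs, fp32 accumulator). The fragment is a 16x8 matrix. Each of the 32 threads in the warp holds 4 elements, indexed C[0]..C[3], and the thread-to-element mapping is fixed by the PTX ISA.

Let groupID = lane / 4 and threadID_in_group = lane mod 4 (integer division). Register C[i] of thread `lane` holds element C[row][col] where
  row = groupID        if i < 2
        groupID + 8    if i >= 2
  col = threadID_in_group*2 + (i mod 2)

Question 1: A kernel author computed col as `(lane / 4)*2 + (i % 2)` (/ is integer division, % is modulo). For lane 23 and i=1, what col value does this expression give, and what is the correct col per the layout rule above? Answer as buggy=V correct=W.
buggy=11 correct=7

`(lane / 4)*2 + (i % 2)`[23,1]→11
L=23→G=23>>2=5, T=23&3=3
[1]→row 5+0=5  col 3·2+1=7
col: 11 vs 7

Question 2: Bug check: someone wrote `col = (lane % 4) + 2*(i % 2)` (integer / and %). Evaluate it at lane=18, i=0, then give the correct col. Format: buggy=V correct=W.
`(lane % 4) + 2*(i % 2)`[18,0]->2
18: g=4,t=2
[0] (4+0,2*2+0) = (4,4)
col: 2 vs 4

buggy=2 correct=4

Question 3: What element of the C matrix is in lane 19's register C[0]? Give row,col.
4,6

L=19=>grp=19>>2=4, tig=19&3=3
[0]=>row 4+0=4  col 3·2+0=6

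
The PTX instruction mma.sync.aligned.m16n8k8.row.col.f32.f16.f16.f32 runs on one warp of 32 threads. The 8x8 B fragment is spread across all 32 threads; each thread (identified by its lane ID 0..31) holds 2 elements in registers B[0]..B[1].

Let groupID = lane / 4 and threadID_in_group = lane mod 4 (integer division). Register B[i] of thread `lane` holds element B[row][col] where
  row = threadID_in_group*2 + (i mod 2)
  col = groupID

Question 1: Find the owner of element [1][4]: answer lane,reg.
c=4->g=4  r=1->t=0,b0=1
L=4*4+0=16  i=1=1

16,1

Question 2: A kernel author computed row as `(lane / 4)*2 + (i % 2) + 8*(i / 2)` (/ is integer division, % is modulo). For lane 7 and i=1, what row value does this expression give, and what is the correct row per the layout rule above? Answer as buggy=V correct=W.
buggy=3 correct=7

`(lane / 4)*2 + (i % 2) + 8*(i / 2)`[7,1]→3
lane 7→7/4=1, 7 mod 4=3
i=1  r:2·3+1→7  c:1
row: 3 vs 7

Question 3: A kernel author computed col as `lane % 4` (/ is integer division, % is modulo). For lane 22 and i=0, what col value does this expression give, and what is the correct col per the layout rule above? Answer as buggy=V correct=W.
buggy=2 correct=5

`lane % 4`[22,0]⇒2
L=22⇒gr=22>>2=5, th=22&3=2
[0]⇒row 2·2+0=4  col gr=5
col: 2 vs 5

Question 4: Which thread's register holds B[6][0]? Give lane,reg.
c=0->g=0  r=6->t=3,b0=0
L=0*4+3=3  i=0=0

3,0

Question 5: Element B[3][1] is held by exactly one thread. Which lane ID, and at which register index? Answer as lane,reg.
5,1

c: 1->gid=1  r: 3->tid=1,i&1=1
L=1*4+1=5  i=1=1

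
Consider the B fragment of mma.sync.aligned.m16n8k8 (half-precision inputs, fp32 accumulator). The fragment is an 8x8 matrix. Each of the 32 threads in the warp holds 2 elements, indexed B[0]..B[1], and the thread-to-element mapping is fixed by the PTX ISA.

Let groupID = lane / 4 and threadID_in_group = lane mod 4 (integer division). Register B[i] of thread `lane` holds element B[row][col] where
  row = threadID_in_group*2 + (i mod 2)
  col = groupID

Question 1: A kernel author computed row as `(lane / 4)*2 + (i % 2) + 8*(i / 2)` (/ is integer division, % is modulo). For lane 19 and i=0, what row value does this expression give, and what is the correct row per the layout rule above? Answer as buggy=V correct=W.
`(lane / 4)*2 + (i % 2) + 8*(i / 2)`[19,0]->8
19: g=4,t=3
[0] (3*2+0,4) = (6,4)
row: 8 vs 6

buggy=8 correct=6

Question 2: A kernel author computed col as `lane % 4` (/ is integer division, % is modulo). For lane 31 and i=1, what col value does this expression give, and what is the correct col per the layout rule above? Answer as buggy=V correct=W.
buggy=3 correct=7

`lane % 4`[31,1]⇒3
lane 31⇒31/4=7, 31 mod 4=3
i=1  r:2·3+1⇒7  c:7
col: 3 vs 7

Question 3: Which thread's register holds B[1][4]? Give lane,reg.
16,1

c=4->g=4  r=1->t=0,b0=1
L=4*4+0=16  i=1=1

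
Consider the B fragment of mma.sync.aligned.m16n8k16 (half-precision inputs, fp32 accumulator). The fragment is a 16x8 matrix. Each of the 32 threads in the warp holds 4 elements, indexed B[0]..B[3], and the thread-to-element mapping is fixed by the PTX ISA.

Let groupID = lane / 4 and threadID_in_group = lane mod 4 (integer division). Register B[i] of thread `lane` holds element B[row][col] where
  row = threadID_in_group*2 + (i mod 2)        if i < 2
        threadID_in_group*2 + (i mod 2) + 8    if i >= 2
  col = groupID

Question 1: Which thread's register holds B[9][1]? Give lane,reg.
4,3

c=1⇒gr=1  r=9⇒Rb=1,th=0,odd=1
L=1*4+0=4  i=1*2+1=3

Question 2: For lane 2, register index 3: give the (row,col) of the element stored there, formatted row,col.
13,0

2: G=0,T=2
[3] (2*2+1+8,0) = (13,0)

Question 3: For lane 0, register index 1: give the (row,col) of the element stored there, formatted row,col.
0: G=0,T=0
[1] (0*2+1+0,0) = (1,0)

1,0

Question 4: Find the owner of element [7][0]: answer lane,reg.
3,1

c=0→G=0  r=7→rhi=0,T=3,p=1
L=0*4+3=3  i=0*2+1=1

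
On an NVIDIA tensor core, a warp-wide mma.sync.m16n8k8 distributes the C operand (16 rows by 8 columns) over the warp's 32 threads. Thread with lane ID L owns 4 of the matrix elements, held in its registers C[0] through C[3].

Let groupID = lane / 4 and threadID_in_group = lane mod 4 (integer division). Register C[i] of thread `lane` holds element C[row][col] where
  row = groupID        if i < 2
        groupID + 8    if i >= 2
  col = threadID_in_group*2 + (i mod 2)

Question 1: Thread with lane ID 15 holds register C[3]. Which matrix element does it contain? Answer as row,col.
11,7

lane 15→15/4=3, 15 mod 4=3
i=3  r:3+8→11  c:2·3+1→7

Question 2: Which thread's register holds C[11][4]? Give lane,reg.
r=11⇒gr=3,Rb=1  c=4⇒th=2,odd=0
L=3*4+2=14  i=1*2+0=2

14,2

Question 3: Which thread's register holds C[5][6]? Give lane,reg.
23,0

r=5⇒gr=5,Rb=0  c=6⇒th=3,odd=0
L=5*4+3=23  i=0*2+0=0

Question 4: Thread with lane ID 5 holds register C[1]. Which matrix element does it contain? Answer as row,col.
lane 5→5/4=1, 5 mod 4=1
i=1  r:1+0→1  c:2·1+1→3

1,3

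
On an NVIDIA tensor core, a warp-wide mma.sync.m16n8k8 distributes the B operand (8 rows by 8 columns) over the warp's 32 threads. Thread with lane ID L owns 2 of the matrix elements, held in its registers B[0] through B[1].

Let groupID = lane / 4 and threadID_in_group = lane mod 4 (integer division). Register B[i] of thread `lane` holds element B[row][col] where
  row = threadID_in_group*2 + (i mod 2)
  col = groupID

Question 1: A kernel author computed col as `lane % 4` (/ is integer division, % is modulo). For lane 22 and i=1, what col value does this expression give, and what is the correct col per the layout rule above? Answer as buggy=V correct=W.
`lane % 4`[22,1]=>2
L=22=>grp=22>>2=5, tig=22&3=2
[1]=>row 2·2+1=5  col grp=5
col: 2 vs 5

buggy=2 correct=5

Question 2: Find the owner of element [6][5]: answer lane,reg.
23,0

c=5→G=5  r=6→T=3,p=0
L=5*4+3=23  i=0=0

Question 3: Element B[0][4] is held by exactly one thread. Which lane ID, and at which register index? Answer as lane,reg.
16,0

c:4=>grp=4  r:0=>tig=0,lo=0
L=4*4+0=16  i=0=0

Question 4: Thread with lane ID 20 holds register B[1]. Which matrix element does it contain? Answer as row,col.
1,5

lane 20: gr=5 (20/4), th=0 (20%4)
i=1: r=0*2+1=1, c=gr=5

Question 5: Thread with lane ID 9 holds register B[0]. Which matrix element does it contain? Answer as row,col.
2,2

9: gr=2,th=1
[0] (1*2+0,2) = (2,2)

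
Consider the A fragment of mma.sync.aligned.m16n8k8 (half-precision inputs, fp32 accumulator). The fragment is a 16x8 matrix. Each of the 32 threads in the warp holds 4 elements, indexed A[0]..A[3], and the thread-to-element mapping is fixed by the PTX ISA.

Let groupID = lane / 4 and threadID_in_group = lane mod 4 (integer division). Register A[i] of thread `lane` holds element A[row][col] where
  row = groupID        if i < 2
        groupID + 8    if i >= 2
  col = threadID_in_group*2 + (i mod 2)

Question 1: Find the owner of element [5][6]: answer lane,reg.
23,0

r=5->g=5,rb=0  c=6->t=3,b0=0
L=5*4+3=23  i=0*2+0=0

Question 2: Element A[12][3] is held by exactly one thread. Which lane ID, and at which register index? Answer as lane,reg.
17,3

r:12=>grp=4,rB=1  c:3=>tig=1,lo=1
L=4*4+1=17  i=1*2+1=3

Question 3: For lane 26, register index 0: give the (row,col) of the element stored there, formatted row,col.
6,4

L=26->gid=26>>2=6, tid=26&3=2
[0]->row 6+0=6  col 2·2+0=4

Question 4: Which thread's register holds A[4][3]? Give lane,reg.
17,1

r=4->g=4,rb=0  c=3->t=1,b0=1
L=4*4+1=17  i=0*2+1=1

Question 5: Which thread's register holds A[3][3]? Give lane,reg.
13,1

r=3->g=3,rb=0  c=3->t=1,b0=1
L=3*4+1=13  i=0*2+1=1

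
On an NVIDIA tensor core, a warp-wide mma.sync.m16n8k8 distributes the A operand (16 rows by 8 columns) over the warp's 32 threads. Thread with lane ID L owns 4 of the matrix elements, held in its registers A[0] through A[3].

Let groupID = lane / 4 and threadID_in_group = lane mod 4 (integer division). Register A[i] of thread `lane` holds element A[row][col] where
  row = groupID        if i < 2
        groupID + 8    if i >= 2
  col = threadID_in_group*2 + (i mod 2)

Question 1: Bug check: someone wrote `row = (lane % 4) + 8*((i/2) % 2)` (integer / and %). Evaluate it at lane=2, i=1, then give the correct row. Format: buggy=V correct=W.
buggy=2 correct=0

`(lane % 4) + 8*((i/2) % 2)`[2,1]=>2
lane 2: grp=0 (2/4), tig=2 (2%4)
i=1: r=0+0=0, c=2*2+1=5
row: 2 vs 0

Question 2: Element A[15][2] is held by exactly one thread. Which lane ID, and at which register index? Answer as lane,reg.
r:15=>grp=7,rB=1  c:2=>tig=1,lo=0
L=7*4+1=29  i=1*2+0=2

29,2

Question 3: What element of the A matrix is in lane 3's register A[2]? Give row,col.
8,6

3: g=0,t=3
[2] (0+8,3*2+0) = (8,6)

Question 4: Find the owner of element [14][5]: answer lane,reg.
26,3

r=14->g=6,rb=1  c=5->t=2,b0=1
L=6*4+2=26  i=1*2+1=3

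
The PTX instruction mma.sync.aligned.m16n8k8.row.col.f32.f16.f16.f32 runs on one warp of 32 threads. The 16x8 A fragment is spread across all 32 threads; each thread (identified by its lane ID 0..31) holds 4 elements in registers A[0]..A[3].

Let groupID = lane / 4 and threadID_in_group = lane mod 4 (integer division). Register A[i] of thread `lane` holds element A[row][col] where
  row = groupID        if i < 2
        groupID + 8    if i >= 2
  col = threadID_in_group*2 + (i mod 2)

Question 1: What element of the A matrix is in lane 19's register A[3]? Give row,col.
L=19->g=19>>2=4, t=19&3=3
[3]->row 4+8=12  col 3·2+1=7

12,7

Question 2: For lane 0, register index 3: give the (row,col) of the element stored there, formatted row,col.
lane 0→0/4=0, 0 mod 4=0
i=3  r:0+8→8  c:2·0+1→1

8,1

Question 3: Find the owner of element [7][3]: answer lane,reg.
29,1

r=7→G=7,rhi=0  c=3→T=1,p=1
L=7*4+1=29  i=0*2+1=1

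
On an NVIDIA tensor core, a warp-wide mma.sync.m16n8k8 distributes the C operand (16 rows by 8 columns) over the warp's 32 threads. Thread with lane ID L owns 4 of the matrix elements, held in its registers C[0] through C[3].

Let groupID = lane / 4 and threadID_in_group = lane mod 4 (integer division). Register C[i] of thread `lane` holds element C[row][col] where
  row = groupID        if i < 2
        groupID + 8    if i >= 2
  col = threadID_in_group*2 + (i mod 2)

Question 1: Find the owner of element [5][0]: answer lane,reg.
20,0

r=5->g=5,rb=0  c=0->t=0,b0=0
L=5*4+0=20  i=0*2+0=0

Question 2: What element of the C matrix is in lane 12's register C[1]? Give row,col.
3,1

lane 12->12/4=3, 12 mod 4=0
i=1  r:3+0->3  c:2·0+1->1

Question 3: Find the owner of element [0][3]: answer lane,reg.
1,1

r=0->g=0,rb=0  c=3->t=1,b0=1
L=0*4+1=1  i=0*2+1=1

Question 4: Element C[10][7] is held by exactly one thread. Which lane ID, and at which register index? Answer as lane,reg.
11,3

r: 10->gid=2,r8=1  c: 7->tid=3,i&1=1
L=2*4+3=11  i=1*2+1=3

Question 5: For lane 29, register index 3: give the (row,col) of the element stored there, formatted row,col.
15,3

lane 29->29/4=7, 29 mod 4=1
i=3  r:7+8->15  c:2·1+1->3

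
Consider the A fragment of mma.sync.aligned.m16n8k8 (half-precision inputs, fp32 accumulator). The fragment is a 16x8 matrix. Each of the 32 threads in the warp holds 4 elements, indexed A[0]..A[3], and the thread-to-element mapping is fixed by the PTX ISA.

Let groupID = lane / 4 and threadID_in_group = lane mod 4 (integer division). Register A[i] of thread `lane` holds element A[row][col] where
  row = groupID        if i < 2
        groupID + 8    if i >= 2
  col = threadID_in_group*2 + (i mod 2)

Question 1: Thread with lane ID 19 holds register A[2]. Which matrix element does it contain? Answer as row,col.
lane 19⇒19/4=4, 19 mod 4=3
i=2  r:4+8⇒12  c:2·3+0⇒6

12,6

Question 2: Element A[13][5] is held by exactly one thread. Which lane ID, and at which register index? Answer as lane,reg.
r=13->g=5,rb=1  c=5->t=2,b0=1
L=5*4+2=22  i=1*2+1=3

22,3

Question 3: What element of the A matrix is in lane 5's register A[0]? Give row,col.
1,2

5: grp=1,tig=1
[0] (1+0,1*2+0) = (1,2)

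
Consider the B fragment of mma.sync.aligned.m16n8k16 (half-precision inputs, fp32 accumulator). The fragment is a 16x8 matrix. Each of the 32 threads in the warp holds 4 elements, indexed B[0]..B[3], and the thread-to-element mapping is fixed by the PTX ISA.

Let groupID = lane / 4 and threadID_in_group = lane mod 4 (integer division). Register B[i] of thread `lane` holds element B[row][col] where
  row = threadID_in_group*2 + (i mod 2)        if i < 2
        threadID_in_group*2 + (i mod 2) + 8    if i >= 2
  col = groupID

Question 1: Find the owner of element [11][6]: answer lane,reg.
c=6⇒gr=6  r=11⇒Rb=1,th=1,odd=1
L=6*4+1=25  i=1*2+1=3

25,3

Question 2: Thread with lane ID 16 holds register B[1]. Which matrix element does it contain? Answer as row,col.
1,4

lane 16: gid=4 (16/4), tid=0 (16%4)
i=1: r=0*2+1+0=1, c=gid=4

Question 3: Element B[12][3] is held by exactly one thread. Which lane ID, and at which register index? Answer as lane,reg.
14,2

c=3→G=3  r=12→rhi=1,T=2,p=0
L=3*4+2=14  i=1*2+0=2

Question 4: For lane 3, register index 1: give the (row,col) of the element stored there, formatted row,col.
lane 3: g=0 (3/4), t=3 (3%4)
i=1: r=3*2+1+0=7, c=g=0

7,0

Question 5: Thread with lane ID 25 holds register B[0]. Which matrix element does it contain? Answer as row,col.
25: gid=6,tid=1
[0] (1*2+0+0,6) = (2,6)

2,6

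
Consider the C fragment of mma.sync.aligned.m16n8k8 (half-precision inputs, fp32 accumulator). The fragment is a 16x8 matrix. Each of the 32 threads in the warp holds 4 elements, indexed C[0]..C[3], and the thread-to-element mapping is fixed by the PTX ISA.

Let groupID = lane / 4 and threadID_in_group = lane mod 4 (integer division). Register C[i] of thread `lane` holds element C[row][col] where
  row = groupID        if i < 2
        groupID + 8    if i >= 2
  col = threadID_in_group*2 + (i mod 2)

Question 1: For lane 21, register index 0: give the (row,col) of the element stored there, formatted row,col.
21: G=5,T=1
[0] (5+0,1*2+0) = (5,2)

5,2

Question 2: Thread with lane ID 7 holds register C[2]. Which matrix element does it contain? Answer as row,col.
lane 7->7/4=1, 7 mod 4=3
i=2  r:1+8->9  c:2·3+0->6

9,6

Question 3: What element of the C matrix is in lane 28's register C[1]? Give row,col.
7,1

lane 28: gr=7 (28/4), th=0 (28%4)
i=1: r=7+0=7, c=0*2+1=1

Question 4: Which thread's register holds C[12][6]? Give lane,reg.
19,2

r=12⇒gr=4,Rb=1  c=6⇒th=3,odd=0
L=4*4+3=19  i=1*2+0=2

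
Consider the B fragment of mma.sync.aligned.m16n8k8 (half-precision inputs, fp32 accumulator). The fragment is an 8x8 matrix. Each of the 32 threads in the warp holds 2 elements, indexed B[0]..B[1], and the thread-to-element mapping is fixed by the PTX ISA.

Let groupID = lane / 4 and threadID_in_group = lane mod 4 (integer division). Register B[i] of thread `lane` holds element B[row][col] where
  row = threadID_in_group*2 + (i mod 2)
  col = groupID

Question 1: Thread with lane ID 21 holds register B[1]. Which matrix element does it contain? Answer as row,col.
3,5

21: g=5,t=1
[1] (1*2+1,5) = (3,5)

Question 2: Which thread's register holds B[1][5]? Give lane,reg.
20,1

c: 5->gid=5  r: 1->tid=0,i&1=1
L=5*4+0=20  i=1=1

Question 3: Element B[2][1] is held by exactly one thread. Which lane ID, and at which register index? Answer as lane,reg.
c:1=>grp=1  r:2=>tig=1,lo=0
L=1*4+1=5  i=0=0

5,0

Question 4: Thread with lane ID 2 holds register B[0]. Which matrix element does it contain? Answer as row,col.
lane 2: g=0 (2/4), t=2 (2%4)
i=0: r=2*2+0=4, c=g=0

4,0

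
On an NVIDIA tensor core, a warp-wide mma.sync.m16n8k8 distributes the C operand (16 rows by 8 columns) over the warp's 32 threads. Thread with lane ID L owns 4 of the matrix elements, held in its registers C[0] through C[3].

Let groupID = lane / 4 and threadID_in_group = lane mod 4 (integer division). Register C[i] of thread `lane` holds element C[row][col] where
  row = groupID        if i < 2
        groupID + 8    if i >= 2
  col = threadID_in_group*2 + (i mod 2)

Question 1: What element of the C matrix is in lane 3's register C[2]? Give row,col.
8,6

lane 3: grp=0 (3/4), tig=3 (3%4)
i=2: r=0+8=8, c=3*2+0=6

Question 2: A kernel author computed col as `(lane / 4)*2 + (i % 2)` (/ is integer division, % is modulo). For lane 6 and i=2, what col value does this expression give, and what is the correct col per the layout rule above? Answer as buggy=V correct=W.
`(lane / 4)*2 + (i % 2)`[6,2]->2
lane 6->6/4=1, 6 mod 4=2
i=2  r:1+8->9  c:2·2+0->4
col: 2 vs 4

buggy=2 correct=4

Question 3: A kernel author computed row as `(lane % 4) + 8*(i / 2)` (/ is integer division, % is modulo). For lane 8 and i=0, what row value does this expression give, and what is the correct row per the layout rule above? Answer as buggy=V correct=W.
buggy=0 correct=2

`(lane % 4) + 8*(i / 2)`[8,0]->0
8: gid=2,tid=0
[0] (2+0,0*2+0) = (2,0)
row: 0 vs 2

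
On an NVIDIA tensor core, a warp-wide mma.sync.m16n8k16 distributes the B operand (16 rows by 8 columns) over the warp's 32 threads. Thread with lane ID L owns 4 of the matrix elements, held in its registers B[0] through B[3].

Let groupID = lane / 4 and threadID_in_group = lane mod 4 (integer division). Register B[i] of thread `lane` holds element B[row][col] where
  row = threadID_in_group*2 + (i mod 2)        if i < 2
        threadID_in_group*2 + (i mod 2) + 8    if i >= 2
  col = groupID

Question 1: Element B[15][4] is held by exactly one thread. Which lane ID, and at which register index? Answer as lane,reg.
c=4→G=4  r=15→rhi=1,T=3,p=1
L=4*4+3=19  i=1*2+1=3

19,3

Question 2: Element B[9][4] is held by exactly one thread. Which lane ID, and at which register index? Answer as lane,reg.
c:4=>grp=4  r:9=>rB=1,tig=0,lo=1
L=4*4+0=16  i=1*2+1=3

16,3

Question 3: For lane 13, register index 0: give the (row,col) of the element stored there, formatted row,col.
lane 13->13/4=3, 13 mod 4=1
i=0  r:2·1+0+0->2  c:3

2,3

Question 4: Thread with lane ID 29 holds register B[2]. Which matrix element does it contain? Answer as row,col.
29: gr=7,th=1
[2] (1*2+0+8,7) = (10,7)

10,7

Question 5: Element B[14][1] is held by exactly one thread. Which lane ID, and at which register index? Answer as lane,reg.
7,2

c=1->g=1  r=14->rb=1,t=3,b0=0
L=1*4+3=7  i=1*2+0=2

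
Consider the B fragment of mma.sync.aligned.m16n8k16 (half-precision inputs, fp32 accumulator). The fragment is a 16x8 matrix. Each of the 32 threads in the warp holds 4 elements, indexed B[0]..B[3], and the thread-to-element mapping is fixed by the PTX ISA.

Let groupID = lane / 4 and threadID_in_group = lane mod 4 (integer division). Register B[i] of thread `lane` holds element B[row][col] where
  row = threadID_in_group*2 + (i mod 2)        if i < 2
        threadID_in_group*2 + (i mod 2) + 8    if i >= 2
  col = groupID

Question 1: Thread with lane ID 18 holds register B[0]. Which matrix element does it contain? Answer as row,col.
4,4

lane 18: g=4 (18/4), t=2 (18%4)
i=0: r=2*2+0+0=4, c=g=4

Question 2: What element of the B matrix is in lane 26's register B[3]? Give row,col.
26: G=6,T=2
[3] (2*2+1+8,6) = (13,6)

13,6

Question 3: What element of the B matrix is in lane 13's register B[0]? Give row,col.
2,3

lane 13: G=3 (13/4), T=1 (13%4)
i=0: r=1*2+0+0=2, c=G=3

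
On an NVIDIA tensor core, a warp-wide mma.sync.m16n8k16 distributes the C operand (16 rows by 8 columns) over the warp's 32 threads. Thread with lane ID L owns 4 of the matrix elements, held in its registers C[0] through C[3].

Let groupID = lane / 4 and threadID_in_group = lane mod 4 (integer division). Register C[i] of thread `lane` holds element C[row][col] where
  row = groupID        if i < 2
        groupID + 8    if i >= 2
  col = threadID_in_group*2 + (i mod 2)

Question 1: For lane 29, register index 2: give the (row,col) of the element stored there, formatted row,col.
L=29->g=29>>2=7, t=29&3=1
[2]->row 7+8=15  col 1·2+0=2

15,2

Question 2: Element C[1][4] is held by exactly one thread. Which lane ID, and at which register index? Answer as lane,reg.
6,0

r: 1->gid=1,r8=0  c: 4->tid=2,i&1=0
L=1*4+2=6  i=0*2+0=0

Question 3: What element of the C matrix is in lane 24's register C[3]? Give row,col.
lane 24=>24/4=6, 24 mod 4=0
i=3  r:6+8=>14  c:2·0+1=>1

14,1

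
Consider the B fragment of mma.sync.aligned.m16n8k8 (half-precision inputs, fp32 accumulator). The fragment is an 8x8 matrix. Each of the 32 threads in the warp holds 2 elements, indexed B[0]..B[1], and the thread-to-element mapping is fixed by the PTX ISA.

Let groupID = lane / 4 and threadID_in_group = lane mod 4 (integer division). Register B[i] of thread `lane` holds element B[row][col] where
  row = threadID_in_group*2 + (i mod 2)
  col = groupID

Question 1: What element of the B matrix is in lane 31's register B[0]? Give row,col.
6,7

lane 31⇒31/4=7, 31 mod 4=3
i=0  r:2·3+0⇒6  c:7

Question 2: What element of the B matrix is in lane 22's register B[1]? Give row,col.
5,5

22: G=5,T=2
[1] (2*2+1,5) = (5,5)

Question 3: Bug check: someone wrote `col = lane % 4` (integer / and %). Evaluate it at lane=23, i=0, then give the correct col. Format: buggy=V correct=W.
buggy=3 correct=5

`lane % 4`[23,0]→3
L=23→G=23>>2=5, T=23&3=3
[0]→row 3·2+0=6  col G=5
col: 3 vs 5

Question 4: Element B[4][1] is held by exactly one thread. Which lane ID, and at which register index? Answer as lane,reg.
c=1→G=1  r=4→T=2,p=0
L=1*4+2=6  i=0=0

6,0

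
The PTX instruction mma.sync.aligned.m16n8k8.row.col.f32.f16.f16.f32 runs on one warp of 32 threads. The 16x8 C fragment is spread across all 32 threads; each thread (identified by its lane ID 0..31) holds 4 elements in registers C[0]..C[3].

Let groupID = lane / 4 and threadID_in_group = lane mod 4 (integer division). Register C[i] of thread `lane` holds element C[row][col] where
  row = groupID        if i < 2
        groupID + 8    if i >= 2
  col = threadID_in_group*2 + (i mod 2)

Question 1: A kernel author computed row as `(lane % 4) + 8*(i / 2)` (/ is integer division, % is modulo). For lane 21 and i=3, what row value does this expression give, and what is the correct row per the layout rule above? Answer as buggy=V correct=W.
buggy=9 correct=13

`(lane % 4) + 8*(i / 2)`[21,3]->9
L=21->g=21>>2=5, t=21&3=1
[3]->row 5+8=13  col 1·2+1=3
row: 9 vs 13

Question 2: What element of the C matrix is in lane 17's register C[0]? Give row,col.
4,2

lane 17: g=4 (17/4), t=1 (17%4)
i=0: r=4+0=4, c=1*2+0=2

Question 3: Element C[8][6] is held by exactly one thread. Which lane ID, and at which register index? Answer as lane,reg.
3,2

r:8=>grp=0,rB=1  c:6=>tig=3,lo=0
L=0*4+3=3  i=1*2+0=2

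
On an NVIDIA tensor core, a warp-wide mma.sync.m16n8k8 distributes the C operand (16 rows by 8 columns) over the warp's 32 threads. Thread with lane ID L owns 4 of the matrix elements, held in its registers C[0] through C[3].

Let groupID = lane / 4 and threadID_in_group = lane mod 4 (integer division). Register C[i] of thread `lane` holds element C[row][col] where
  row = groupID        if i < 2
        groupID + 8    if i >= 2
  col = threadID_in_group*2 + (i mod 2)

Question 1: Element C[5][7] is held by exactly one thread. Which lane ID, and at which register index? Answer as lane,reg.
23,1

r=5→G=5,rhi=0  c=7→T=3,p=1
L=5*4+3=23  i=0*2+1=1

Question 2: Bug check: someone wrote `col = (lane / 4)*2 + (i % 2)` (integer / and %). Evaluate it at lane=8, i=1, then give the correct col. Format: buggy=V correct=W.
buggy=5 correct=1

`(lane / 4)*2 + (i % 2)`[8,1]->5
lane 8: g=2 (8/4), t=0 (8%4)
i=1: r=2+0=2, c=0*2+1=1
col: 5 vs 1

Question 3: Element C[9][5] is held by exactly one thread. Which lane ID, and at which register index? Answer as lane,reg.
r=9→G=1,rhi=1  c=5→T=2,p=1
L=1*4+2=6  i=1*2+1=3

6,3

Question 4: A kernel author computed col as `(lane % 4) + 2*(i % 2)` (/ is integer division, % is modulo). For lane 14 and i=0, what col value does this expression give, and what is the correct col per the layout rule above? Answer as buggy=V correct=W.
`(lane % 4) + 2*(i % 2)`[14,0]→2
lane 14→14/4=3, 14 mod 4=2
i=0  r:3+0→3  c:2·2+0→4
col: 2 vs 4

buggy=2 correct=4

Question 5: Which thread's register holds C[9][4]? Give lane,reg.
6,2

r=9⇒gr=1,Rb=1  c=4⇒th=2,odd=0
L=1*4+2=6  i=1*2+0=2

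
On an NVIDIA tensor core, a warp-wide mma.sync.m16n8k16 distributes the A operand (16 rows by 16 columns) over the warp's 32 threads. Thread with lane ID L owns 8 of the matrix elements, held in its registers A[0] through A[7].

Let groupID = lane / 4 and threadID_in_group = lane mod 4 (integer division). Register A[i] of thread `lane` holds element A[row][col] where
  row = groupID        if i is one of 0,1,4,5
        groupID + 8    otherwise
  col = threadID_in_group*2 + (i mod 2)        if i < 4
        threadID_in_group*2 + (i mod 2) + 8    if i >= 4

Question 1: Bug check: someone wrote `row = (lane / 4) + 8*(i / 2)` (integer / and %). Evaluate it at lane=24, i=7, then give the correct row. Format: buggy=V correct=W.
buggy=30 correct=14

`(lane / 4) + 8*(i / 2)`[24,7]->30
24: gid=6,tid=0
[7] (6+8,0*2+1+8) = (14,9)
row: 30 vs 14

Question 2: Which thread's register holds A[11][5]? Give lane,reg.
14,3

r=11→G=3,rhi=1  c=5→chi=0,T=2,p=1
L=3*4+2=14  i=0*4+1*2+1=3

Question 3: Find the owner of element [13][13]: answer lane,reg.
22,7

r=13→G=5,rhi=1  c=13→chi=1,T=2,p=1
L=5*4+2=22  i=1*4+1*2+1=7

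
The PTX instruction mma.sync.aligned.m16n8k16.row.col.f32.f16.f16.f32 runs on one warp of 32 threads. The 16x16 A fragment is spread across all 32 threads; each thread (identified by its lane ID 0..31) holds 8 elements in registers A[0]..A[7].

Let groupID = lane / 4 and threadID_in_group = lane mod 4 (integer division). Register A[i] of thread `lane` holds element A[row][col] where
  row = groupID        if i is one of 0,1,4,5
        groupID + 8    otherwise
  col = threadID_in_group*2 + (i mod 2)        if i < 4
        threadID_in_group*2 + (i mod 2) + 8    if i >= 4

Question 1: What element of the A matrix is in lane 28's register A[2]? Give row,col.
28: g=7,t=0
[2] (7+8,0*2+0+0) = (15,0)

15,0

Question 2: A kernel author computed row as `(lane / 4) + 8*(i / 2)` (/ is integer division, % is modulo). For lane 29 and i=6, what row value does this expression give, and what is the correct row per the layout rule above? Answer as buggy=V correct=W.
buggy=31 correct=15

`(lane / 4) + 8*(i / 2)`[29,6]=>31
29: grp=7,tig=1
[6] (7+8,1*2+0+8) = (15,10)
row: 31 vs 15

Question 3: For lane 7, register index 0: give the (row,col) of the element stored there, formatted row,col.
1,6

lane 7: G=1 (7/4), T=3 (7%4)
i=0: r=1+0=1, c=3*2+0+0=6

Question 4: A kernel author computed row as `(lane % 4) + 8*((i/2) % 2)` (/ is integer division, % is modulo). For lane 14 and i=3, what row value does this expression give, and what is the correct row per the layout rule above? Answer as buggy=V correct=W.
buggy=10 correct=11

`(lane % 4) + 8*((i/2) % 2)`[14,3]⇒10
lane 14⇒14/4=3, 14 mod 4=2
i=3  r:3+8⇒11  c:2·2+1+0⇒5
row: 10 vs 11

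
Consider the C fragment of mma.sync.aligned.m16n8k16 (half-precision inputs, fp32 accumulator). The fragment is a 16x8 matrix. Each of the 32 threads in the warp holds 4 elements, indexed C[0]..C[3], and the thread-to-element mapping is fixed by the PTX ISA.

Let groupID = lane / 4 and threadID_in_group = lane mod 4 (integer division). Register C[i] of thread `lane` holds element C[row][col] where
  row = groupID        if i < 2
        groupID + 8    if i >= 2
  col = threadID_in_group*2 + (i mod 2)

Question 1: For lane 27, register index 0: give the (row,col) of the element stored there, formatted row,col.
6,6

lane 27: grp=6 (27/4), tig=3 (27%4)
i=0: r=6+0=6, c=3*2+0=6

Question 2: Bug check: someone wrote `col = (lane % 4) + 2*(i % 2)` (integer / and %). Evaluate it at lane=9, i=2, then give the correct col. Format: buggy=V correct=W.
`(lane % 4) + 2*(i % 2)`[9,2]=>1
9: grp=2,tig=1
[2] (2+8,1*2+0) = (10,2)
col: 1 vs 2

buggy=1 correct=2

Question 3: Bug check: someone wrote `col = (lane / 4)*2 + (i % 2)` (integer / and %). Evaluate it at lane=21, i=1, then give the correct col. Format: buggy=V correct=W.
buggy=11 correct=3

`(lane / 4)*2 + (i % 2)`[21,1]->11
21: g=5,t=1
[1] (5+0,1*2+1) = (5,3)
col: 11 vs 3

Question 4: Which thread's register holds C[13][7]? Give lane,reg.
23,3

r=13⇒gr=5,Rb=1  c=7⇒th=3,odd=1
L=5*4+3=23  i=1*2+1=3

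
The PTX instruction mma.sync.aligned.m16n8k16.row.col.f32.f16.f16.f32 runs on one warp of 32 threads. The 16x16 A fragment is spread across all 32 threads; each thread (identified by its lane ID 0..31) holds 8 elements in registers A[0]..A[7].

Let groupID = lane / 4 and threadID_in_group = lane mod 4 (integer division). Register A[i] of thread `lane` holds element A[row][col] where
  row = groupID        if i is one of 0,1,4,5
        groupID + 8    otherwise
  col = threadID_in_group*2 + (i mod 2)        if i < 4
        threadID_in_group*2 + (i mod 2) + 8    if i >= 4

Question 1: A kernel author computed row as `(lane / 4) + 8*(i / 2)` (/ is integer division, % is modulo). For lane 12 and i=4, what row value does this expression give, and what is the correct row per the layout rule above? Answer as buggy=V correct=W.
`(lane / 4) + 8*(i / 2)`[12,4]=>19
L=12=>grp=12>>2=3, tig=12&3=0
[4]=>row 3+0=3  col 0·2+0+8=8
row: 19 vs 3

buggy=19 correct=3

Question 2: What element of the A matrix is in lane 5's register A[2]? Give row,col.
9,2

L=5=>grp=5>>2=1, tig=5&3=1
[2]=>row 1+8=9  col 1·2+0+0=2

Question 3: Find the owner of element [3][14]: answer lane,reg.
r=3->g=3,rb=0  c=14->cb=1,t=3,b0=0
L=3*4+3=15  i=1*4+0*2+0=4

15,4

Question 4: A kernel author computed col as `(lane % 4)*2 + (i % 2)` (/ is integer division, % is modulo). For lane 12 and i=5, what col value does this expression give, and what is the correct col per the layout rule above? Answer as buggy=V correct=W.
buggy=1 correct=9

`(lane % 4)*2 + (i % 2)`[12,5]→1
L=12→G=12>>2=3, T=12&3=0
[5]→row 3+0=3  col 0·2+1+8=9
col: 1 vs 9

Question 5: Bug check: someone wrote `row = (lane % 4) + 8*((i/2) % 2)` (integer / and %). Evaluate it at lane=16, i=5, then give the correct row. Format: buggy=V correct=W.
`(lane % 4) + 8*((i/2) % 2)`[16,5]→0
L=16→G=16>>2=4, T=16&3=0
[5]→row 4+0=4  col 0·2+1+8=9
row: 0 vs 4

buggy=0 correct=4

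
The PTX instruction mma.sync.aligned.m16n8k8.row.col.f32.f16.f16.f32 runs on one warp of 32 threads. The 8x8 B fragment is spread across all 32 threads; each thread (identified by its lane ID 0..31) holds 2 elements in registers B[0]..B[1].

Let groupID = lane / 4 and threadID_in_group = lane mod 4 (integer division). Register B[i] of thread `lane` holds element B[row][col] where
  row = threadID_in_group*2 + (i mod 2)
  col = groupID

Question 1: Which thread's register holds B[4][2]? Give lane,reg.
10,0

c:2=>grp=2  r:4=>tig=2,lo=0
L=2*4+2=10  i=0=0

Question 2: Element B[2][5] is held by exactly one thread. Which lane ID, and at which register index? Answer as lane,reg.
21,0

c:5=>grp=5  r:2=>tig=1,lo=0
L=5*4+1=21  i=0=0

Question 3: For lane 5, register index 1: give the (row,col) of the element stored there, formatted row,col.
lane 5->5/4=1, 5 mod 4=1
i=1  r:2·1+1->3  c:1

3,1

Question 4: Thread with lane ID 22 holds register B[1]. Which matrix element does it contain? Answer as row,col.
5,5

lane 22=>22/4=5, 22 mod 4=2
i=1  r:2·2+1=>5  c:5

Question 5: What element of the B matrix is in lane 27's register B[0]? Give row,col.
lane 27: g=6 (27/4), t=3 (27%4)
i=0: r=3*2+0=6, c=g=6

6,6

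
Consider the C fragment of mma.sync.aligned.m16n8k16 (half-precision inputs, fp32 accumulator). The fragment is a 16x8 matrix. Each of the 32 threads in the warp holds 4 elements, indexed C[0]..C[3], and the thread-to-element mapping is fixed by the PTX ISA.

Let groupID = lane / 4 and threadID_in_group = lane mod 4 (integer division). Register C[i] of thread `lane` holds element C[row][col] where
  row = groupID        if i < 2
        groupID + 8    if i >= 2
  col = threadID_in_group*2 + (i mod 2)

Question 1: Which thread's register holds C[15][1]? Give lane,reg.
r=15⇒gr=7,Rb=1  c=1⇒th=0,odd=1
L=7*4+0=28  i=1*2+1=3

28,3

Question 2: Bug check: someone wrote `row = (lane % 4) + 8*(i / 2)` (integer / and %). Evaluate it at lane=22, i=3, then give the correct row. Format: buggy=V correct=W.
`(lane % 4) + 8*(i / 2)`[22,3]⇒10
22: gr=5,th=2
[3] (5+8,2*2+1) = (13,5)
row: 10 vs 13

buggy=10 correct=13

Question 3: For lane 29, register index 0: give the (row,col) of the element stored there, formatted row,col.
7,2

lane 29→29/4=7, 29 mod 4=1
i=0  r:7+0→7  c:2·1+0→2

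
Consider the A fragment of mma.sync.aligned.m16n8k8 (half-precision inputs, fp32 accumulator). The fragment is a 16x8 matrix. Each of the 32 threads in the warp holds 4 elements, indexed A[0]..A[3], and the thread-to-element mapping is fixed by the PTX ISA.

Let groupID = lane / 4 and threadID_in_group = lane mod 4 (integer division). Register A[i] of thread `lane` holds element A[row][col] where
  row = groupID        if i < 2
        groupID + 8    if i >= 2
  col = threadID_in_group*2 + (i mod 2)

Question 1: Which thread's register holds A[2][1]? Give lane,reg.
r=2⇒gr=2,Rb=0  c=1⇒th=0,odd=1
L=2*4+0=8  i=0*2+1=1

8,1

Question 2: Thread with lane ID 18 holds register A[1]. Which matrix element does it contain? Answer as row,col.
L=18=>grp=18>>2=4, tig=18&3=2
[1]=>row 4+0=4  col 2·2+1=5

4,5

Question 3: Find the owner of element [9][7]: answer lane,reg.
7,3

r: 9->gid=1,r8=1  c: 7->tid=3,i&1=1
L=1*4+3=7  i=1*2+1=3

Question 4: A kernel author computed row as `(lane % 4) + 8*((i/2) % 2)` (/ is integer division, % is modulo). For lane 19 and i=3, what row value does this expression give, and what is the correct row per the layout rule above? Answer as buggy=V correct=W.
buggy=11 correct=12

`(lane % 4) + 8*((i/2) % 2)`[19,3]->11
lane 19: g=4 (19/4), t=3 (19%4)
i=3: r=4+8=12, c=3*2+1=7
row: 11 vs 12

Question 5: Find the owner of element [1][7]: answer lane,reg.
r=1->g=1,rb=0  c=7->t=3,b0=1
L=1*4+3=7  i=0*2+1=1

7,1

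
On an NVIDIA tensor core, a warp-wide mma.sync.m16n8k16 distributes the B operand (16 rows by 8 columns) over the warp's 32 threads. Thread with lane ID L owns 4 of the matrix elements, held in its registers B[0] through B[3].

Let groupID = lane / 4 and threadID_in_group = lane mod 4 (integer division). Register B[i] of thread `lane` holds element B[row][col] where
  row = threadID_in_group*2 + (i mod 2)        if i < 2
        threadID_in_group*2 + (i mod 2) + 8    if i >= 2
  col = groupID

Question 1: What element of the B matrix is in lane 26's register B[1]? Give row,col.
lane 26: G=6 (26/4), T=2 (26%4)
i=1: r=2*2+1+0=5, c=G=6

5,6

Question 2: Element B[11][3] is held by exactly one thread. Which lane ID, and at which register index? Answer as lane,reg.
c=3⇒gr=3  r=11⇒Rb=1,th=1,odd=1
L=3*4+1=13  i=1*2+1=3

13,3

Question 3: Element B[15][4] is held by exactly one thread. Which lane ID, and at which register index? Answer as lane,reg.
19,3

c=4→G=4  r=15→rhi=1,T=3,p=1
L=4*4+3=19  i=1*2+1=3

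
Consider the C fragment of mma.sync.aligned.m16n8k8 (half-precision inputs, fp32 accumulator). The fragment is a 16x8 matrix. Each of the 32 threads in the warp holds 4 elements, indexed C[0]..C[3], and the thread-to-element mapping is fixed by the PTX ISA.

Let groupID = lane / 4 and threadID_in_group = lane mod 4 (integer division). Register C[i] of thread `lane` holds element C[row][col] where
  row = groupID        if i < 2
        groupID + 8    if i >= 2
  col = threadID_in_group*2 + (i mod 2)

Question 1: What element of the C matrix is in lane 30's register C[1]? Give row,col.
7,5

L=30->gid=30>>2=7, tid=30&3=2
[1]->row 7+0=7  col 2·2+1=5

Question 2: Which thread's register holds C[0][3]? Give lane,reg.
r: 0->gid=0,r8=0  c: 3->tid=1,i&1=1
L=0*4+1=1  i=0*2+1=1

1,1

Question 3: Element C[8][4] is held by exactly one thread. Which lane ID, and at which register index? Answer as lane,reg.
r=8→G=0,rhi=1  c=4→T=2,p=0
L=0*4+2=2  i=1*2+0=2

2,2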